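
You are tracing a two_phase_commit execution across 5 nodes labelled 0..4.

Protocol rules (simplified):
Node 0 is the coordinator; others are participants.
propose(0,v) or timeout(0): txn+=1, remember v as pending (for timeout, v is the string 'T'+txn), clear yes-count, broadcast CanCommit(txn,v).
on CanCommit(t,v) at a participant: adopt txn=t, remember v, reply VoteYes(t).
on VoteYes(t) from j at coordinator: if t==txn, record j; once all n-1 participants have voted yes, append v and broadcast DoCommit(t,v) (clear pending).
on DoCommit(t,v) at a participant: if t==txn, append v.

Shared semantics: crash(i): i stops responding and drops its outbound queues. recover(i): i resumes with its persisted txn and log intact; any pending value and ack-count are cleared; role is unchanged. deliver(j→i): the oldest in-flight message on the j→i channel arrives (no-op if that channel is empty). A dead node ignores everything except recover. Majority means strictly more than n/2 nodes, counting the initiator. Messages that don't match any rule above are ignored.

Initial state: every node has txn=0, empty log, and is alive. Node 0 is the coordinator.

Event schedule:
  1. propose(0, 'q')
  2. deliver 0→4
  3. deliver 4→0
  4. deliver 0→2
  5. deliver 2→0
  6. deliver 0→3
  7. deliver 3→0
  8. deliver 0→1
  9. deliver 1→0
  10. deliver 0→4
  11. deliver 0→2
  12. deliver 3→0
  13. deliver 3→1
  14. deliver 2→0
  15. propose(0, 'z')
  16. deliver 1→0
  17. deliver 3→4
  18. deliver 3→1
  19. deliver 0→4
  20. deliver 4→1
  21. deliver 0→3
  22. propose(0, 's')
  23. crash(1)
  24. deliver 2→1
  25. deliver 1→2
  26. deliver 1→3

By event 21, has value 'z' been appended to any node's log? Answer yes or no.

step 1 propose(0,'q'): 0={coor,t=1,log=-}
step 2 deliver 0→4: 4={part,t=1,log=-}
step 3 deliver 4→0: —
step 4 deliver 0→2: 2={part,t=1,log=-}
step 5 deliver 2→0: —
step 6 deliver 0→3: 3={part,t=1,log=-}
step 7 deliver 3→0: —
step 8 deliver 0→1: 1={part,t=1,log=-}
step 9 deliver 1→0: 0={coor,t=1,log=q}
step 10 deliver 0→4: 4={part,t=1,log=q}
step 11 deliver 0→2: 2={part,t=1,log=q}
step 12 deliver 3→0: —
step 13 deliver 3→1: —
step 14 deliver 2→0: —
step 15 propose(0,'z'): 0={coor,t=2,log=q}
step 16 deliver 1→0: —
step 17 deliver 3→4: —
step 18 deliver 3→1: —
step 19 deliver 0→4: 4={part,t=2,log=q}
step 20 deliver 4→1: —
step 21 deliver 0→3: 3={part,t=1,log=q}

no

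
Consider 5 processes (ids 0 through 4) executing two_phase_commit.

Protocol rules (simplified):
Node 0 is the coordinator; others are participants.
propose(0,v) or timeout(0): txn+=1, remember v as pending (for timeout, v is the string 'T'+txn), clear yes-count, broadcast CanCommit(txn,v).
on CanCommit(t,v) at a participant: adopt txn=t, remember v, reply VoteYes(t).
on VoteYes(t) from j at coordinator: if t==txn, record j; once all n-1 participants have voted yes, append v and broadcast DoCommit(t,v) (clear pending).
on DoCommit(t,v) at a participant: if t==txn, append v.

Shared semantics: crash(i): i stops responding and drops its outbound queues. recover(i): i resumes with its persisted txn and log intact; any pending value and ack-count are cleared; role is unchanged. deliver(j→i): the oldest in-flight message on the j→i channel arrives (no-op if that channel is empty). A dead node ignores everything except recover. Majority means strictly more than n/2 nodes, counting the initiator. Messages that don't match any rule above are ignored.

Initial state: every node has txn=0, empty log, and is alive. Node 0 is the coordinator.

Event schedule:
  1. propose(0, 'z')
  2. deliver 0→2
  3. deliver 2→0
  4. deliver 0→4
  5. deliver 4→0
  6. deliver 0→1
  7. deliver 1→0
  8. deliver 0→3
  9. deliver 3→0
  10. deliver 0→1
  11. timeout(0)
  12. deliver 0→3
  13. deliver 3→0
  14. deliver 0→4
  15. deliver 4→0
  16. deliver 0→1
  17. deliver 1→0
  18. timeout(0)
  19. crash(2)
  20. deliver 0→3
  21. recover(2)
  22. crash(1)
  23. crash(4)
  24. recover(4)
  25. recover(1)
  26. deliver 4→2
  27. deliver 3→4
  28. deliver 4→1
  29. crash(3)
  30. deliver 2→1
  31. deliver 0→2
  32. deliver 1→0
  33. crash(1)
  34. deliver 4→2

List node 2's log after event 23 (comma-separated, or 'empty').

1. propose(0,'z'):  <0:coor t1 ->
2. deliver 0→2:  <2:part t1 ->
3. deliver 2→0:  nop
4. deliver 0→4:  <4:part t1 ->
5. deliver 4→0:  nop
6. deliver 0→1:  <1:part t1 ->
7. deliver 1→0:  nop
8. deliver 0→3:  <3:part t1 ->
9. deliver 3→0:  <0:coor t1 z>
10. deliver 0→1:  <1:part t1 z>
11. timeout(0):  <0:coor t2 z>
12. deliver 0→3:  <3:part t1 z>
13. deliver 3→0:  nop
14. deliver 0→4:  <4:part t1 z>
15. deliver 4→0:  nop
16. deliver 0→1:  <1:part t2 z>
17. deliver 1→0:  nop
18. timeout(0):  <0:coor t3 z>
19. crash(2):  <2:✗part t1 ->
20. deliver 0→3:  <3:part t2 z>
21. recover(2):  <2:part t1 ->
22. crash(1):  <1:✗part t2 z>
23. crash(4):  <4:✗part t1 z>

empty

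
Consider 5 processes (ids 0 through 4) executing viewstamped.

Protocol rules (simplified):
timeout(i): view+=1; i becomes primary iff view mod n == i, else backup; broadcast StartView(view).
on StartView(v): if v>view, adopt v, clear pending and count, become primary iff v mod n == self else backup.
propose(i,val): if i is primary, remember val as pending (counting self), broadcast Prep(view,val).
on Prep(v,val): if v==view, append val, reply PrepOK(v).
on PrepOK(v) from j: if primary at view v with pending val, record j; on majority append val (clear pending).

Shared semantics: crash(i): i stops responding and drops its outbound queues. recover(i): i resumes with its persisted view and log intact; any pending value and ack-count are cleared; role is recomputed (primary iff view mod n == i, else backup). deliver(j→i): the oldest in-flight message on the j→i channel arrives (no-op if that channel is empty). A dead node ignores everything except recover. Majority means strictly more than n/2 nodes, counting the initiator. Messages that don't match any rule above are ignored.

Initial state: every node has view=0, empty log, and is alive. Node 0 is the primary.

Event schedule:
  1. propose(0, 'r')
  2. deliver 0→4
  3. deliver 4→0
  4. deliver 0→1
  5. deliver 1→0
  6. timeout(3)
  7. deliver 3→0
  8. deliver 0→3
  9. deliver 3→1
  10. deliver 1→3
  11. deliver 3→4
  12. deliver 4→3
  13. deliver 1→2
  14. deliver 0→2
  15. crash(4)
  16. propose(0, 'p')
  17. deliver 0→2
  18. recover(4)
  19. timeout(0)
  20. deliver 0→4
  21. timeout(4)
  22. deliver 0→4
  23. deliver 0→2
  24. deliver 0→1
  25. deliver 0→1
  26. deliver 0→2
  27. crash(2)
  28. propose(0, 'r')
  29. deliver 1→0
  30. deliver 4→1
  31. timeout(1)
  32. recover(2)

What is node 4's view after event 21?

3

after 1 — propose(0,'r'): ·
after 2 — deliver 0→4: n4:back/v0/[r]
after 3 — deliver 4→0: ·
after 4 — deliver 0→1: n1:back/v0/[r]
after 5 — deliver 1→0: n0:prim/v0/[r]
after 6 — timeout(3): n3:back/v1/[-]
after 7 — deliver 3→0: n0:back/v1/[r]
after 8 — deliver 0→3: ·
after 9 — deliver 3→1: n1:prim/v1/[r]
after 10 — deliver 1→3: ·
after 11 — deliver 3→4: n4:back/v1/[r]
after 12 — deliver 4→3: ·
after 13 — deliver 1→2: ·
after 14 — deliver 0→2: n2:back/v0/[r]
after 15 — crash(4): n4:✗back/v1/[r]
after 16 — propose(0,'p'): ·
after 17 — deliver 0→2: ·
after 18 — recover(4): n4:back/v1/[r]
after 19 — timeout(0): n0:back/v2/[r]
after 20 — deliver 0→4: n4:back/v2/[r]
after 21 — timeout(4): n4:back/v3/[r]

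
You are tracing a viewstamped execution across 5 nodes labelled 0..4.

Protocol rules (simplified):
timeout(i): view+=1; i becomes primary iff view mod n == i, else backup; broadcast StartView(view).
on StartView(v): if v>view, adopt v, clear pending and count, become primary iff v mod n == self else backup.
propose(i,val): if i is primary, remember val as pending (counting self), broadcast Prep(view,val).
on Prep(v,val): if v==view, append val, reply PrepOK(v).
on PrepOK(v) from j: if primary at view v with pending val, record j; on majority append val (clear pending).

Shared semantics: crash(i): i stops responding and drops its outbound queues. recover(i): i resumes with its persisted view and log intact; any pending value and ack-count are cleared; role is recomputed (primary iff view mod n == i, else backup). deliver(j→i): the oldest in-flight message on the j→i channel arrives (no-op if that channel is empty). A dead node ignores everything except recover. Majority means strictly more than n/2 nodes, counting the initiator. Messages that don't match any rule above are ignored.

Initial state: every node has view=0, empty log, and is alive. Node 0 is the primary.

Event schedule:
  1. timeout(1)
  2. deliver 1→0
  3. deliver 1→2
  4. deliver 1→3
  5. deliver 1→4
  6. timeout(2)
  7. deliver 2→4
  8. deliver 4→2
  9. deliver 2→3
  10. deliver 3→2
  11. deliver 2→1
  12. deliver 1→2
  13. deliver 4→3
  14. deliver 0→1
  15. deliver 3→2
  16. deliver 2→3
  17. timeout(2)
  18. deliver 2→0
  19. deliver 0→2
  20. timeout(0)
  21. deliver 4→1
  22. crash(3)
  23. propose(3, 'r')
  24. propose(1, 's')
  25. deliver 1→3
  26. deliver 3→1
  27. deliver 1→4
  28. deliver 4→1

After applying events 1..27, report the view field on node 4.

step 1 timeout(1): 1={prim,v=1,log=-}
step 2 deliver 1→0: 0={back,v=1,log=-}
step 3 deliver 1→2: 2={back,v=1,log=-}
step 4 deliver 1→3: 3={back,v=1,log=-}
step 5 deliver 1→4: 4={back,v=1,log=-}
step 6 timeout(2): 2={prim,v=2,log=-}
step 7 deliver 2→4: 4={back,v=2,log=-}
step 8 deliver 4→2: —
step 9 deliver 2→3: 3={back,v=2,log=-}
step 10 deliver 3→2: —
step 11 deliver 2→1: 1={back,v=2,log=-}
step 12 deliver 1→2: —
step 13 deliver 4→3: —
step 14 deliver 0→1: —
step 15 deliver 3→2: —
step 16 deliver 2→3: —
step 17 timeout(2): 2={back,v=3,log=-}
step 18 deliver 2→0: 0={back,v=2,log=-}
step 19 deliver 0→2: —
step 20 timeout(0): 0={back,v=3,log=-}
step 21 deliver 4→1: —
step 22 crash(3): 3={✗back,v=2,log=-}
step 23 propose(3,'r'): —
step 24 propose(1,'s'): —
step 25 deliver 1→3: —
step 26 deliver 3→1: —
step 27 deliver 1→4: —

2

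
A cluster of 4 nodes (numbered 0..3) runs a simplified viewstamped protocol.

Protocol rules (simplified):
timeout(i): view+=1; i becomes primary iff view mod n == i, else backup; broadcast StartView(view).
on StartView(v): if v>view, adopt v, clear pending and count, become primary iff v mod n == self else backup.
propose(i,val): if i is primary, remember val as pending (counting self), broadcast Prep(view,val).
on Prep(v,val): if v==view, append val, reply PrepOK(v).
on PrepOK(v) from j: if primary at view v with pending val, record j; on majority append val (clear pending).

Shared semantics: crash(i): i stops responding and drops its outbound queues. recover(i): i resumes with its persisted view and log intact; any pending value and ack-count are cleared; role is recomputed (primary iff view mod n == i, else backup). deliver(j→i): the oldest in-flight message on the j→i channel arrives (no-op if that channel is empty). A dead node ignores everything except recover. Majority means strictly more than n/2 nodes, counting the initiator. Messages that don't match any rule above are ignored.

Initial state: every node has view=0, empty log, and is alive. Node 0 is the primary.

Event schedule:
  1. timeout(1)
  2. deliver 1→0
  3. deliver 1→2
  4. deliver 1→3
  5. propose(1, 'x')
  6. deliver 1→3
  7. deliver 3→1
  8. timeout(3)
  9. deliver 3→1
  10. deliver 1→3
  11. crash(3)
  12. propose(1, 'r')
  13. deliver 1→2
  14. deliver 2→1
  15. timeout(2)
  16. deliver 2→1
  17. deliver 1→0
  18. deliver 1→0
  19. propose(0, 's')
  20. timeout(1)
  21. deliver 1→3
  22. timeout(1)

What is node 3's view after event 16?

2

after 1 — timeout(1): n1:prim/v1/[-]
after 2 — deliver 1→0: n0:back/v1/[-]
after 3 — deliver 1→2: n2:back/v1/[-]
after 4 — deliver 1→3: n3:back/v1/[-]
after 5 — propose(1,'x'): ·
after 6 — deliver 1→3: n3:back/v1/[x]
after 7 — deliver 3→1: ·
after 8 — timeout(3): n3:back/v2/[x]
after 9 — deliver 3→1: n1:back/v2/[-]
after 10 — deliver 1→3: ·
after 11 — crash(3): n3:✗back/v2/[x]
after 12 — propose(1,'r'): ·
after 13 — deliver 1→2: n2:back/v1/[x]
after 14 — deliver 2→1: ·
after 15 — timeout(2): n2:prim/v2/[x]
after 16 — deliver 2→1: ·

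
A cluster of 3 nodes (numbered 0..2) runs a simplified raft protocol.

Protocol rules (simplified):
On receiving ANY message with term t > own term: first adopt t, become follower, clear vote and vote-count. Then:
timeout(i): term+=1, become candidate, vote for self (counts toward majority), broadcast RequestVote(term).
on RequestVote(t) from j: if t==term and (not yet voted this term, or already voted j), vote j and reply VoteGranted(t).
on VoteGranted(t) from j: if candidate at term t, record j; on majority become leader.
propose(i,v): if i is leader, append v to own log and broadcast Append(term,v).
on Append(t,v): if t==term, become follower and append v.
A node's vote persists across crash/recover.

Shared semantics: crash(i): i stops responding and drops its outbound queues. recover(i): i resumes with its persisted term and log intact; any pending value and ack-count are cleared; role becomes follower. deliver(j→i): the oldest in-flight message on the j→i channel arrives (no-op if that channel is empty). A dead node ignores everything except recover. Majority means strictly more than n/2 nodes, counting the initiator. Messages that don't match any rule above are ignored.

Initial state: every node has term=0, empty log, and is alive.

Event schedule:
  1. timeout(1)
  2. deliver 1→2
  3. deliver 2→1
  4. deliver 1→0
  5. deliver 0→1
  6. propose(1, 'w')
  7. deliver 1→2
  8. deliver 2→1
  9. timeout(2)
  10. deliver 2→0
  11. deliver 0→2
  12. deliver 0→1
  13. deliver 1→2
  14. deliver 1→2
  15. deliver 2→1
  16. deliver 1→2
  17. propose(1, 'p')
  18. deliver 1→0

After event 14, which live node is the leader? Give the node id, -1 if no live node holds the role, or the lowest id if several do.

1

1. timeout(1):  <1:cand t1 ->
2. deliver 1→2:  <2:foll t1 ->
3. deliver 2→1:  <1:lead t1 ->
4. deliver 1→0:  <0:foll t1 ->
5. deliver 0→1:  nop
6. propose(1,'w'):  <1:lead t1 w>
7. deliver 1→2:  <2:foll t1 w>
8. deliver 2→1:  nop
9. timeout(2):  <2:cand t2 w>
10. deliver 2→0:  <0:foll t2 ->
11. deliver 0→2:  <2:lead t2 w>
12. deliver 0→1:  nop
13. deliver 1→2:  nop
14. deliver 1→2:  nop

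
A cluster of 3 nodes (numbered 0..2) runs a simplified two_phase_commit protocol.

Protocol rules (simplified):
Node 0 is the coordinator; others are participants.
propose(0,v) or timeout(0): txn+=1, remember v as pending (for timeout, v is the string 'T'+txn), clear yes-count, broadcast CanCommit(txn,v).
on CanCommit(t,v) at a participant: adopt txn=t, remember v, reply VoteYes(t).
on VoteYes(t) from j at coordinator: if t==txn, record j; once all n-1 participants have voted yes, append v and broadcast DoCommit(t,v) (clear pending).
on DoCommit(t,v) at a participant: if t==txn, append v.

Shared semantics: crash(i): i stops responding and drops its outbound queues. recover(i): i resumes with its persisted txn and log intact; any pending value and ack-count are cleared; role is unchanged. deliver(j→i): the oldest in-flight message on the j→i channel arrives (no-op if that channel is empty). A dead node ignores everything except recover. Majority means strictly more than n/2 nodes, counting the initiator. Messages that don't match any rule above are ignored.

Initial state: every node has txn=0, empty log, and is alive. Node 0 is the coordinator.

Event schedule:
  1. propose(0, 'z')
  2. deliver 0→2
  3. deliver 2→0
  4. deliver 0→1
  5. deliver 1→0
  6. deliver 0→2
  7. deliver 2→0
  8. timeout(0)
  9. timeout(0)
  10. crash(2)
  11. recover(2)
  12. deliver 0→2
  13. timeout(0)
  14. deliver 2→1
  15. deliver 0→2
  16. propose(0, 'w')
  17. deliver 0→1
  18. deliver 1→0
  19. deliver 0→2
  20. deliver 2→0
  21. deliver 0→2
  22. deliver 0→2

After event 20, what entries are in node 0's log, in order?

z

after 1 — propose(0,'z'): n0:coor/t1/[-]
after 2 — deliver 0→2: n2:part/t1/[-]
after 3 — deliver 2→0: ·
after 4 — deliver 0→1: n1:part/t1/[-]
after 5 — deliver 1→0: n0:coor/t1/[z]
after 6 — deliver 0→2: n2:part/t1/[z]
after 7 — deliver 2→0: ·
after 8 — timeout(0): n0:coor/t2/[z]
after 9 — timeout(0): n0:coor/t3/[z]
after 10 — crash(2): n2:✗part/t1/[z]
after 11 — recover(2): n2:part/t1/[z]
after 12 — deliver 0→2: n2:part/t2/[z]
after 13 — timeout(0): n0:coor/t4/[z]
after 14 — deliver 2→1: ·
after 15 — deliver 0→2: n2:part/t3/[z]
after 16 — propose(0,'w'): n0:coor/t5/[z]
after 17 — deliver 0→1: n1:part/t1/[z]
after 18 — deliver 1→0: ·
after 19 — deliver 0→2: n2:part/t4/[z]
after 20 — deliver 2→0: ·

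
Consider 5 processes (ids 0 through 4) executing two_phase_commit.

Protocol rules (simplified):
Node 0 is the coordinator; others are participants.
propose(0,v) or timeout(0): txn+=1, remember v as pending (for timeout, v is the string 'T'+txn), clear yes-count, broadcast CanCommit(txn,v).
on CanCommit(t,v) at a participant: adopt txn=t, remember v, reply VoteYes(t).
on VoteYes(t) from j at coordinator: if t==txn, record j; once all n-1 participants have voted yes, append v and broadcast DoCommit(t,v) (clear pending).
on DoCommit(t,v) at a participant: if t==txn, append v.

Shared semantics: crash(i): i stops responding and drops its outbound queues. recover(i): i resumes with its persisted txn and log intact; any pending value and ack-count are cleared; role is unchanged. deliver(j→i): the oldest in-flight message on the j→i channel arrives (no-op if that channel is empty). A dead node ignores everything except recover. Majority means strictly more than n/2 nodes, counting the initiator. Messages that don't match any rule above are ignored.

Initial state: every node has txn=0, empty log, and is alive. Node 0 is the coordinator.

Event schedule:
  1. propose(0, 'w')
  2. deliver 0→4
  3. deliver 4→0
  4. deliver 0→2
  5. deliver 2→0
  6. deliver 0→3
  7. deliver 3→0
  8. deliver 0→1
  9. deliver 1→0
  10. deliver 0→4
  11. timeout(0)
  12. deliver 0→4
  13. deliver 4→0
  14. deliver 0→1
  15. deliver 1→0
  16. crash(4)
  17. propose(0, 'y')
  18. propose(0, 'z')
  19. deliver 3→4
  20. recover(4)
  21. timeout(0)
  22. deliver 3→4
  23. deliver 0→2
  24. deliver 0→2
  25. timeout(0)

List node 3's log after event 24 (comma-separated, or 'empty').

empty

1. propose(0,'w'):  <0:coor t1 ->
2. deliver 0→4:  <4:part t1 ->
3. deliver 4→0:  nop
4. deliver 0→2:  <2:part t1 ->
5. deliver 2→0:  nop
6. deliver 0→3:  <3:part t1 ->
7. deliver 3→0:  nop
8. deliver 0→1:  <1:part t1 ->
9. deliver 1→0:  <0:coor t1 w>
10. deliver 0→4:  <4:part t1 w>
11. timeout(0):  <0:coor t2 w>
12. deliver 0→4:  <4:part t2 w>
13. deliver 4→0:  nop
14. deliver 0→1:  <1:part t1 w>
15. deliver 1→0:  nop
16. crash(4):  <4:✗part t2 w>
17. propose(0,'y'):  <0:coor t3 w>
18. propose(0,'z'):  <0:coor t4 w>
19. deliver 3→4:  nop
20. recover(4):  <4:part t2 w>
21. timeout(0):  <0:coor t5 w>
22. deliver 3→4:  nop
23. deliver 0→2:  <2:part t1 w>
24. deliver 0→2:  <2:part t2 w>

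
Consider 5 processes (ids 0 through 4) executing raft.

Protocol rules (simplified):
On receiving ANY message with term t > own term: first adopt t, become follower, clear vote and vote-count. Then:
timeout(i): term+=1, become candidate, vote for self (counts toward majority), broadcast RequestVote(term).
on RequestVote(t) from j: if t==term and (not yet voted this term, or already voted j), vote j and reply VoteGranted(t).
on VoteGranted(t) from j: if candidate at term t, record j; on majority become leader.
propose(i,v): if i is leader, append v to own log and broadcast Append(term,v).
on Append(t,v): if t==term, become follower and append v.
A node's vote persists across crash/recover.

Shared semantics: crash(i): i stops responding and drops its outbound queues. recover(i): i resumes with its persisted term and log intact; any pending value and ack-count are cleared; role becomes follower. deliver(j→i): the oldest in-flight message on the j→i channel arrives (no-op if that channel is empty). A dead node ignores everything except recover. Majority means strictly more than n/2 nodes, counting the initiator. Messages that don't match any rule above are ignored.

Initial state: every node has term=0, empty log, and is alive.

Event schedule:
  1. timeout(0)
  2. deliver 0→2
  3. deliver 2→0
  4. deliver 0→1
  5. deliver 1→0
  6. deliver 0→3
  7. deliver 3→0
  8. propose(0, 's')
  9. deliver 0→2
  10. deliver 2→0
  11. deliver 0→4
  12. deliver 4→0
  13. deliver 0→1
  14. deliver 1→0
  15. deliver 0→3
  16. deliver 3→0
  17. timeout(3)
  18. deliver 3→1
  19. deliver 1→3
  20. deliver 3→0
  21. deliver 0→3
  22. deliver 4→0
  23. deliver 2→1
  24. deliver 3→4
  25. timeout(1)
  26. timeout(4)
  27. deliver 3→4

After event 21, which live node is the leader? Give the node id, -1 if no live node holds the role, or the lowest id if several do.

3

e1 timeout(0): 0[cand,t=1,-]
e2 deliver 0→2: 2[foll,t=1,-]
e3 deliver 2→0: ·
e4 deliver 0→1: 1[foll,t=1,-]
e5 deliver 1→0: 0[lead,t=1,-]
e6 deliver 0→3: 3[foll,t=1,-]
e7 deliver 3→0: ·
e8 propose(0,'s'): 0[lead,t=1,s]
e9 deliver 0→2: 2[foll,t=1,s]
e10 deliver 2→0: ·
e11 deliver 0→4: 4[foll,t=1,-]
e12 deliver 4→0: ·
e13 deliver 0→1: 1[foll,t=1,s]
e14 deliver 1→0: ·
e15 deliver 0→3: 3[foll,t=1,s]
e16 deliver 3→0: ·
e17 timeout(3): 3[cand,t=2,s]
e18 deliver 3→1: 1[foll,t=2,s]
e19 deliver 1→3: ·
e20 deliver 3→0: 0[foll,t=2,s]
e21 deliver 0→3: 3[lead,t=2,s]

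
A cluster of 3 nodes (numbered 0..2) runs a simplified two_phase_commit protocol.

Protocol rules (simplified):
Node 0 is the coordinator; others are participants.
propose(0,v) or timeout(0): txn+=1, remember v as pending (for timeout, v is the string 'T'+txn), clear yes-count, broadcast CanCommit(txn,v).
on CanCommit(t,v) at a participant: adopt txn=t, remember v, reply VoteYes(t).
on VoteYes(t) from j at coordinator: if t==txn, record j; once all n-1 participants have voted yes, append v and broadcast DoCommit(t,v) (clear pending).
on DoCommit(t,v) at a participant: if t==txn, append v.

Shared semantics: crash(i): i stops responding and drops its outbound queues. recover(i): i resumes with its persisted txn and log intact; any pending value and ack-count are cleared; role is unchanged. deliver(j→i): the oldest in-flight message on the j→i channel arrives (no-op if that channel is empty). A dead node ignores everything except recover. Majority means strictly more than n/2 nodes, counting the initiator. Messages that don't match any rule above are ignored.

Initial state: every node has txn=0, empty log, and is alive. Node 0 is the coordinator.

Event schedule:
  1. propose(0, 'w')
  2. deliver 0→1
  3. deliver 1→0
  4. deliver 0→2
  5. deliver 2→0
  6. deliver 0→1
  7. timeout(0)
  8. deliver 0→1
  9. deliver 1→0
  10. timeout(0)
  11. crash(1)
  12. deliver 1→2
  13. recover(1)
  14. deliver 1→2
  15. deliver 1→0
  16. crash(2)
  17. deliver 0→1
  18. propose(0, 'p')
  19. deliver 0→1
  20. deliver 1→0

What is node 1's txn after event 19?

[1] propose(0,'w') → N0(coor t1 [-])
[2] deliver 0→1 → N1(part t1 [-])
[3] deliver 1→0 → ∅
[4] deliver 0→2 → N2(part t1 [-])
[5] deliver 2→0 → N0(coor t1 [w])
[6] deliver 0→1 → N1(part t1 [w])
[7] timeout(0) → N0(coor t2 [w])
[8] deliver 0→1 → N1(part t2 [w])
[9] deliver 1→0 → ∅
[10] timeout(0) → N0(coor t3 [w])
[11] crash(1) → N1(✗part t2 [w])
[12] deliver 1→2 → ∅
[13] recover(1) → N1(part t2 [w])
[14] deliver 1→2 → ∅
[15] deliver 1→0 → ∅
[16] crash(2) → N2(✗part t1 [-])
[17] deliver 0→1 → N1(part t3 [w])
[18] propose(0,'p') → N0(coor t4 [w])
[19] deliver 0→1 → N1(part t4 [w])

4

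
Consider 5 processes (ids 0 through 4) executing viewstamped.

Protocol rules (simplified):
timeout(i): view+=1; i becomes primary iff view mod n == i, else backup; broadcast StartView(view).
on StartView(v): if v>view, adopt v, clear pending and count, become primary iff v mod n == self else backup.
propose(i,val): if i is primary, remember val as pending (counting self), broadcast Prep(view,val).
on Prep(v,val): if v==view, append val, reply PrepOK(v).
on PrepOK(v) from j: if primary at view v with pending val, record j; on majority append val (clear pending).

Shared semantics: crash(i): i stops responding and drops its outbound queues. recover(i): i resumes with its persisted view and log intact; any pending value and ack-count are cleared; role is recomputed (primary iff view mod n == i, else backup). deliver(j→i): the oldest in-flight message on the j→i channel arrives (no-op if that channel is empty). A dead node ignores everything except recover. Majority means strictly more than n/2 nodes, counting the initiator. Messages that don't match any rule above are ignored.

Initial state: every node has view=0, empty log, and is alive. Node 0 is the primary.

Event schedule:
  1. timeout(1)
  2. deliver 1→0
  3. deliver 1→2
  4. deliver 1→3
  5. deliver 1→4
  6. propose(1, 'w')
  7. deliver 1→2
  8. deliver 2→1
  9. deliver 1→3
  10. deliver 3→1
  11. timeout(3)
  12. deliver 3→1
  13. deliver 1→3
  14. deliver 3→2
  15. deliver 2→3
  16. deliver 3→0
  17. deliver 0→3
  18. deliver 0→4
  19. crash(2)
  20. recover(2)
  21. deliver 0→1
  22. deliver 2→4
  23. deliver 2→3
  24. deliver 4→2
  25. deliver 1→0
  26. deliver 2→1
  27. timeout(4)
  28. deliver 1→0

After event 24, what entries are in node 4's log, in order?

1. timeout(1):  <1:prim v1 ->
2. deliver 1→0:  <0:back v1 ->
3. deliver 1→2:  <2:back v1 ->
4. deliver 1→3:  <3:back v1 ->
5. deliver 1→4:  <4:back v1 ->
6. propose(1,'w'):  nop
7. deliver 1→2:  <2:back v1 w>
8. deliver 2→1:  nop
9. deliver 1→3:  <3:back v1 w>
10. deliver 3→1:  <1:prim v1 w>
11. timeout(3):  <3:back v2 w>
12. deliver 3→1:  <1:back v2 w>
13. deliver 1→3:  nop
14. deliver 3→2:  <2:prim v2 w>
15. deliver 2→3:  nop
16. deliver 3→0:  <0:back v2 ->
17. deliver 0→3:  nop
18. deliver 0→4:  nop
19. crash(2):  <2:✗prim v2 w>
20. recover(2):  <2:prim v2 w>
21. deliver 0→1:  nop
22. deliver 2→4:  nop
23. deliver 2→3:  nop
24. deliver 4→2:  nop

empty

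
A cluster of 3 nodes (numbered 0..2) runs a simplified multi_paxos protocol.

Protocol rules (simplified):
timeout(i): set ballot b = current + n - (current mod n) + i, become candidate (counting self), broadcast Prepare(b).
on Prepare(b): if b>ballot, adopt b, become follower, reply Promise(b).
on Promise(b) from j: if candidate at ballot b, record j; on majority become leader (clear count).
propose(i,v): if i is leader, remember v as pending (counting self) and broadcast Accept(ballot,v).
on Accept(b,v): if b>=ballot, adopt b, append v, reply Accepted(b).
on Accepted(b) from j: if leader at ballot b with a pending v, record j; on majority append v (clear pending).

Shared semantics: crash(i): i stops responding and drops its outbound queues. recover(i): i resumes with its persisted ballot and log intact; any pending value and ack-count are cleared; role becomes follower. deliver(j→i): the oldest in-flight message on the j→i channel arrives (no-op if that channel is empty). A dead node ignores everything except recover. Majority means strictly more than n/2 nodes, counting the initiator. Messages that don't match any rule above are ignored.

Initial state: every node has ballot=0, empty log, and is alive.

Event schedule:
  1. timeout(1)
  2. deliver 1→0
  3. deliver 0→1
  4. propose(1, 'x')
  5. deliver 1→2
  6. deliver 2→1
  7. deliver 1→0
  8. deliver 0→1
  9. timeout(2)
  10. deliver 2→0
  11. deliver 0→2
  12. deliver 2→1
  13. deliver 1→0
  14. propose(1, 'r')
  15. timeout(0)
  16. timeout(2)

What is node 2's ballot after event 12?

8

e1 timeout(1): 1[cand,b=4,-]
e2 deliver 1→0: 0[foll,b=4,-]
e3 deliver 0→1: 1[lead,b=4,-]
e4 propose(1,'x'): ·
e5 deliver 1→2: 2[foll,b=4,-]
e6 deliver 2→1: ·
e7 deliver 1→0: 0[foll,b=4,x]
e8 deliver 0→1: 1[lead,b=4,x]
e9 timeout(2): 2[cand,b=8,-]
e10 deliver 2→0: 0[foll,b=8,x]
e11 deliver 0→2: 2[lead,b=8,-]
e12 deliver 2→1: 1[foll,b=8,x]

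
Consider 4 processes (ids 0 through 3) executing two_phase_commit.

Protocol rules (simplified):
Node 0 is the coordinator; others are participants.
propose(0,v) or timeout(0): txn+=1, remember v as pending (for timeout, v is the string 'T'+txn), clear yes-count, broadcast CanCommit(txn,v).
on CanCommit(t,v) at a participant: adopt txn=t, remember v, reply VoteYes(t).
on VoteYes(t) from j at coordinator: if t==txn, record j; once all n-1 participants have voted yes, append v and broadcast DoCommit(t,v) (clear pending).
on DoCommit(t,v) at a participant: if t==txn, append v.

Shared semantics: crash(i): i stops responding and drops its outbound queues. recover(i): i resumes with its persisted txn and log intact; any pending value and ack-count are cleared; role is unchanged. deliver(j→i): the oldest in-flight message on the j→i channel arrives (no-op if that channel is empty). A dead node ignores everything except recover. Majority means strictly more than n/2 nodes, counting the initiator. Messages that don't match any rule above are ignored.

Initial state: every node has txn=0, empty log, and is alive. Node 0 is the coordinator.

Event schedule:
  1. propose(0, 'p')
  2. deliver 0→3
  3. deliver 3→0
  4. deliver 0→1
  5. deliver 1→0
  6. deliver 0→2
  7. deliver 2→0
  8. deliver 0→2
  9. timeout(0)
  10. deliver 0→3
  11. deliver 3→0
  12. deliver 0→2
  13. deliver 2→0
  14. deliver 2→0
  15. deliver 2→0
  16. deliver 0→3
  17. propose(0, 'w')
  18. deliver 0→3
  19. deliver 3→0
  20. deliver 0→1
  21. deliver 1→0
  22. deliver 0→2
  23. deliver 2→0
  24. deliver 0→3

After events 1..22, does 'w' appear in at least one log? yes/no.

no

1. propose(0,'p'):  <0:coor t1 ->
2. deliver 0→3:  <3:part t1 ->
3. deliver 3→0:  nop
4. deliver 0→1:  <1:part t1 ->
5. deliver 1→0:  nop
6. deliver 0→2:  <2:part t1 ->
7. deliver 2→0:  <0:coor t1 p>
8. deliver 0→2:  <2:part t1 p>
9. timeout(0):  <0:coor t2 p>
10. deliver 0→3:  <3:part t1 p>
11. deliver 3→0:  nop
12. deliver 0→2:  <2:part t2 p>
13. deliver 2→0:  nop
14. deliver 2→0:  nop
15. deliver 2→0:  nop
16. deliver 0→3:  <3:part t2 p>
17. propose(0,'w'):  <0:coor t3 p>
18. deliver 0→3:  <3:part t3 p>
19. deliver 3→0:  nop
20. deliver 0→1:  <1:part t1 p>
21. deliver 1→0:  nop
22. deliver 0→2:  <2:part t3 p>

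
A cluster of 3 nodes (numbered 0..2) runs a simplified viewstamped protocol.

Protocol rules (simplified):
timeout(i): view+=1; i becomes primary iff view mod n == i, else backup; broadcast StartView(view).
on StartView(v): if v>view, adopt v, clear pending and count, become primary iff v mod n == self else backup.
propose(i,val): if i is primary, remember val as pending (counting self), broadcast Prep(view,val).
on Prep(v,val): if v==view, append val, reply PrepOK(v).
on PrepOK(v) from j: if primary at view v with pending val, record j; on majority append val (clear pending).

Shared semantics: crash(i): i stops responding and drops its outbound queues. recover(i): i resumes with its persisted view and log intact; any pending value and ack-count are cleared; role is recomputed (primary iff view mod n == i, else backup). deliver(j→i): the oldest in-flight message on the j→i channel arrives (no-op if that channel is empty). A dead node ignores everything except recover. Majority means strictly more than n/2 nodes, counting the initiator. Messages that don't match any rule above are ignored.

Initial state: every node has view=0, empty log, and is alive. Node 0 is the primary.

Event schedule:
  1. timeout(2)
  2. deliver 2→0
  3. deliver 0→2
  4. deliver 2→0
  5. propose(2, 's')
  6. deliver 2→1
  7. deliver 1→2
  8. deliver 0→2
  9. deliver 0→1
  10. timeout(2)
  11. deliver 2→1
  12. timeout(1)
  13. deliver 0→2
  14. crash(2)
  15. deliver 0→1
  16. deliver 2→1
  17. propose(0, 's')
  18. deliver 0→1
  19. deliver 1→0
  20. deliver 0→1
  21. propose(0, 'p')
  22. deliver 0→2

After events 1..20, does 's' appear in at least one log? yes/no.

no

after 1 — timeout(2): n2:back/v1/[-]
after 2 — deliver 2→0: n0:back/v1/[-]
after 3 — deliver 0→2: ·
after 4 — deliver 2→0: ·
after 5 — propose(2,'s'): ·
after 6 — deliver 2→1: n1:prim/v1/[-]
after 7 — deliver 1→2: ·
after 8 — deliver 0→2: ·
after 9 — deliver 0→1: ·
after 10 — timeout(2): n2:prim/v2/[-]
after 11 — deliver 2→1: n1:back/v2/[-]
after 12 — timeout(1): n1:back/v3/[-]
after 13 — deliver 0→2: ·
after 14 — crash(2): n2:✗prim/v2/[-]
after 15 — deliver 0→1: ·
after 16 — deliver 2→1: ·
after 17 — propose(0,'s'): ·
after 18 — deliver 0→1: ·
after 19 — deliver 1→0: n0:prim/v3/[-]
after 20 — deliver 0→1: ·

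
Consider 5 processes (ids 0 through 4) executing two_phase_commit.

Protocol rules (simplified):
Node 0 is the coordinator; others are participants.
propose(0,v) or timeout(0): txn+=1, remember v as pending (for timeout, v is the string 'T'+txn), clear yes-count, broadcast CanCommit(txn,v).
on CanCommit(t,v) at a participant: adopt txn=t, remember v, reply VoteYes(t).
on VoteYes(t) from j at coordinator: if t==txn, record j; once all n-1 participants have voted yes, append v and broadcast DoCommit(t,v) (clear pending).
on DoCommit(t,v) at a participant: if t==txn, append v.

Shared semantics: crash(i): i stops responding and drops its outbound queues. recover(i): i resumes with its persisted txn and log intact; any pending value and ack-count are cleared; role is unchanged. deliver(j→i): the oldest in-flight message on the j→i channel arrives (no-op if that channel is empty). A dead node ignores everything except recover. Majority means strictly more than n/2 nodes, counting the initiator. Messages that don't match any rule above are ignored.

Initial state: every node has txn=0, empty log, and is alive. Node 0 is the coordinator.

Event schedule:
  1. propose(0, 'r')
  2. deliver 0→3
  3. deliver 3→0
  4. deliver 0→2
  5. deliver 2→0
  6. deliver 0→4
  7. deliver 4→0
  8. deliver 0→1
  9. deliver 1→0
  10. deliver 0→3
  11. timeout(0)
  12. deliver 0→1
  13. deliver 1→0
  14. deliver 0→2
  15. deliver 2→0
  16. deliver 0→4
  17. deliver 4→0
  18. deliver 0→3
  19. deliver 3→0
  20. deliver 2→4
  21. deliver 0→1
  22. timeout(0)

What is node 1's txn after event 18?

e1 propose(0,'r'): 0[coor,t=1,-]
e2 deliver 0→3: 3[part,t=1,-]
e3 deliver 3→0: ·
e4 deliver 0→2: 2[part,t=1,-]
e5 deliver 2→0: ·
e6 deliver 0→4: 4[part,t=1,-]
e7 deliver 4→0: ·
e8 deliver 0→1: 1[part,t=1,-]
e9 deliver 1→0: 0[coor,t=1,r]
e10 deliver 0→3: 3[part,t=1,r]
e11 timeout(0): 0[coor,t=2,r]
e12 deliver 0→1: 1[part,t=1,r]
e13 deliver 1→0: ·
e14 deliver 0→2: 2[part,t=1,r]
e15 deliver 2→0: ·
e16 deliver 0→4: 4[part,t=1,r]
e17 deliver 4→0: ·
e18 deliver 0→3: 3[part,t=2,r]

1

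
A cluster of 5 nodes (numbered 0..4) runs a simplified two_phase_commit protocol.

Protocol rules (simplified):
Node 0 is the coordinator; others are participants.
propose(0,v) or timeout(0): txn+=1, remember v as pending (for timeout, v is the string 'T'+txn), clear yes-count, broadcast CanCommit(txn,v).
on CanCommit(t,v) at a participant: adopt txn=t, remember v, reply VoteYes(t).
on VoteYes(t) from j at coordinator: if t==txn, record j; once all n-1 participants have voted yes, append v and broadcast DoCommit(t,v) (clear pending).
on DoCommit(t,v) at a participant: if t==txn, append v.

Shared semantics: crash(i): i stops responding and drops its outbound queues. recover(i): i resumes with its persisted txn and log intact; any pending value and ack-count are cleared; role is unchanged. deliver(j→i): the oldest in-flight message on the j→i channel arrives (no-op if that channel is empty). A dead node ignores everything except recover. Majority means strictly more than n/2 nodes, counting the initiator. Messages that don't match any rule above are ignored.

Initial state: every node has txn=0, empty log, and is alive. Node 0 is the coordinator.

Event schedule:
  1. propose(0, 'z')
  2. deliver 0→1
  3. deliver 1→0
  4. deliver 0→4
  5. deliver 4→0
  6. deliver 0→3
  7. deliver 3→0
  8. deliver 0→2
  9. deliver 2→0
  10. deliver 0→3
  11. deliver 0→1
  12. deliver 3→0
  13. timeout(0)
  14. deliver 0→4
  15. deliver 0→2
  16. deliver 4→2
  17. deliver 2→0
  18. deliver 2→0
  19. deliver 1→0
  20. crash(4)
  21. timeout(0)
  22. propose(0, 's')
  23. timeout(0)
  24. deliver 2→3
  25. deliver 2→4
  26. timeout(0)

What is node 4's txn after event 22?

e1 propose(0,'z'): 0[coor,t=1,-]
e2 deliver 0→1: 1[part,t=1,-]
e3 deliver 1→0: ·
e4 deliver 0→4: 4[part,t=1,-]
e5 deliver 4→0: ·
e6 deliver 0→3: 3[part,t=1,-]
e7 deliver 3→0: ·
e8 deliver 0→2: 2[part,t=1,-]
e9 deliver 2→0: 0[coor,t=1,z]
e10 deliver 0→3: 3[part,t=1,z]
e11 deliver 0→1: 1[part,t=1,z]
e12 deliver 3→0: ·
e13 timeout(0): 0[coor,t=2,z]
e14 deliver 0→4: 4[part,t=1,z]
e15 deliver 0→2: 2[part,t=1,z]
e16 deliver 4→2: ·
e17 deliver 2→0: ·
e18 deliver 2→0: ·
e19 deliver 1→0: ·
e20 crash(4): 4[✗part,t=1,z]
e21 timeout(0): 0[coor,t=3,z]
e22 propose(0,'s'): 0[coor,t=4,z]

1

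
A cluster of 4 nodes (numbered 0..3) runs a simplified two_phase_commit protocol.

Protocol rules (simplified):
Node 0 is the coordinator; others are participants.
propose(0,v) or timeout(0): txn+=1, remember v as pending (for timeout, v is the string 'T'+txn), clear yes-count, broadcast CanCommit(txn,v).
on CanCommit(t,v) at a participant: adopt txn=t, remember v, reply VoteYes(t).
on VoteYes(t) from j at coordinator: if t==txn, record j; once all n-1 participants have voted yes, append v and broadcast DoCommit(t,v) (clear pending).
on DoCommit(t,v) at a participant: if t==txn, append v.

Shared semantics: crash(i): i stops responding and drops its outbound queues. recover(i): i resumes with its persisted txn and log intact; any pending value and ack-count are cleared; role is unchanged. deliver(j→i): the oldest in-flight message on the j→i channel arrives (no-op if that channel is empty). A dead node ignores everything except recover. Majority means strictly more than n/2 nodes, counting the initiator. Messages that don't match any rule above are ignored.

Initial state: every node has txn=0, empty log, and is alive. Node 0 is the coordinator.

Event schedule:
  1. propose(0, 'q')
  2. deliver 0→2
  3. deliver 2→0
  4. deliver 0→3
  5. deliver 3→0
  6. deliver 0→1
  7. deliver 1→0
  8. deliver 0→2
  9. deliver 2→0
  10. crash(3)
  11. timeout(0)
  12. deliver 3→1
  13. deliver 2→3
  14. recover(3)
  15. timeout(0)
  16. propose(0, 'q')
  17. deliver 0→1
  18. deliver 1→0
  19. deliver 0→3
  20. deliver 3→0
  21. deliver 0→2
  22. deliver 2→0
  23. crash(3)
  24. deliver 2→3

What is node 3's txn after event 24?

e1 propose(0,'q'): 0[coor,t=1,-]
e2 deliver 0→2: 2[part,t=1,-]
e3 deliver 2→0: ·
e4 deliver 0→3: 3[part,t=1,-]
e5 deliver 3→0: ·
e6 deliver 0→1: 1[part,t=1,-]
e7 deliver 1→0: 0[coor,t=1,q]
e8 deliver 0→2: 2[part,t=1,q]
e9 deliver 2→0: ·
e10 crash(3): 3[✗part,t=1,-]
e11 timeout(0): 0[coor,t=2,q]
e12 deliver 3→1: ·
e13 deliver 2→3: ·
e14 recover(3): 3[part,t=1,-]
e15 timeout(0): 0[coor,t=3,q]
e16 propose(0,'q'): 0[coor,t=4,q]
e17 deliver 0→1: 1[part,t=1,q]
e18 deliver 1→0: ·
e19 deliver 0→3: 3[part,t=1,q]
e20 deliver 3→0: ·
e21 deliver 0→2: 2[part,t=2,q]
e22 deliver 2→0: ·
e23 crash(3): 3[✗part,t=1,q]
e24 deliver 2→3: ·

1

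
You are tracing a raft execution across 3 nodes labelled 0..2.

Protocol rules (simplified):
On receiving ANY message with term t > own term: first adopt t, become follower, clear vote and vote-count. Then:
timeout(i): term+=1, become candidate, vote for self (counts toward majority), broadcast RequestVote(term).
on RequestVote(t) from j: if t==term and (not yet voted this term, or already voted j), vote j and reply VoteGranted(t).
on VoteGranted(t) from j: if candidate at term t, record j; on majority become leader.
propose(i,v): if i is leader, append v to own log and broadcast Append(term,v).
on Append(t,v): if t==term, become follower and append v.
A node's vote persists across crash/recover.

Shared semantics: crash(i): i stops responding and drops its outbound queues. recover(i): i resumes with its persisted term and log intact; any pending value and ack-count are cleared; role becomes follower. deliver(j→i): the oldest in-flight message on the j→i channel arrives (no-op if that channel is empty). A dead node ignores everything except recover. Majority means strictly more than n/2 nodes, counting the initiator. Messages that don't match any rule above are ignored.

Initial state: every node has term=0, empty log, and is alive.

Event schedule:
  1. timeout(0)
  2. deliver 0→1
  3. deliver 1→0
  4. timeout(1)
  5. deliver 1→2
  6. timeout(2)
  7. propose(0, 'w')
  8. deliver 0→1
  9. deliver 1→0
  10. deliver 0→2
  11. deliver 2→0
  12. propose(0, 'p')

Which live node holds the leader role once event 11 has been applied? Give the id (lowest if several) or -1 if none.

after 1 — timeout(0): n0:cand/t1/[-]
after 2 — deliver 0→1: n1:foll/t1/[-]
after 3 — deliver 1→0: n0:lead/t1/[-]
after 4 — timeout(1): n1:cand/t2/[-]
after 5 — deliver 1→2: n2:foll/t2/[-]
after 6 — timeout(2): n2:cand/t3/[-]
after 7 — propose(0,'w'): n0:lead/t1/[w]
after 8 — deliver 0→1: ·
after 9 — deliver 1→0: n0:foll/t2/[w]
after 10 — deliver 0→2: ·
after 11 — deliver 2→0: n0:foll/t3/[w]

-1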